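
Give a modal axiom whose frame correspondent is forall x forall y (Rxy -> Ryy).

□(□s → s)

A defining formula is □(□s → s) (the T□ axiom).
Suppose □(□s→s) is valid. Take Rxy and set V(s)={w : Ryw}. Then at y, □s holds; since □(□s→s) at x, □s→s at y, so s at y, i.e. Ryy.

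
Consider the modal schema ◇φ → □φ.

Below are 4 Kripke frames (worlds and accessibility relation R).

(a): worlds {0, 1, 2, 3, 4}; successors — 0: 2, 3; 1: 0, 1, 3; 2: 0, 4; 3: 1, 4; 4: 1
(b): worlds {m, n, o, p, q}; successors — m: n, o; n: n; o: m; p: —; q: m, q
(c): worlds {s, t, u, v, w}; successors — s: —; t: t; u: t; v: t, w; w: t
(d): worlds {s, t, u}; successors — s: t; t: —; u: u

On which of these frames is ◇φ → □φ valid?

The schema corresponds to partial functionality: ∀x ∀y ∀z (Rxy ∧ Rxz → y = z).
(a): fails — 0 sees both 2 and 3.
(b): fails — m sees both n and o.
(c): fails — v sees both t and w.
(d): holds.

(d)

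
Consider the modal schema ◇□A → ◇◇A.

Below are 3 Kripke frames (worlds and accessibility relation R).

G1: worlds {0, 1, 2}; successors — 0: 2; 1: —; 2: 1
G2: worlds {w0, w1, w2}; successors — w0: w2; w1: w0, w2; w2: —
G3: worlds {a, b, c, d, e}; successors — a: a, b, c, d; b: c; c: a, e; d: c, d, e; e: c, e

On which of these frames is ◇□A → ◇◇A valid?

Frame correspondent (Sahlqvist): ∀x ∀y (xRy → ∃w (yRw ∧ xR²w)) — i.e. a generalized confluence (Geach) condition.
G1: fails — 2R1 but no w with 1Rw and 2R²w.
G2: fails — w0Rw2 but no w with w2Rw and w0R²w.
G3: holds.

G3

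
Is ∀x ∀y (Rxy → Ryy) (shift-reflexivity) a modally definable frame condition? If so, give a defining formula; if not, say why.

Definable; □(□p → p) defines it

The condition is shift-reflexivity. A defining modal formula is □(□p → p).
Suppose □(□p→p) is valid. Take Rxy and set V(p)={w : Ryw}. Then at y, □p holds; since □(□p→p) at x, □p→p at y, so p at y, i.e. Ryy.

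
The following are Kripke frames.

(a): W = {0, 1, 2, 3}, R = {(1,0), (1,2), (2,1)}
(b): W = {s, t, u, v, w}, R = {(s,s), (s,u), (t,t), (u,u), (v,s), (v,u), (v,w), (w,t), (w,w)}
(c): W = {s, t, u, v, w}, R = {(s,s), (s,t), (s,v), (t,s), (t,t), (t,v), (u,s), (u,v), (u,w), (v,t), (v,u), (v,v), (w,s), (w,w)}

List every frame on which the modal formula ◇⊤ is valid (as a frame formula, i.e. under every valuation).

The schema corresponds to seriality: ∀x ∃y Rxy.
(a): fails — world 0 has no successor.
(b): condition met.
(c): condition met.
Valid on: (b), (c).

(b), (c)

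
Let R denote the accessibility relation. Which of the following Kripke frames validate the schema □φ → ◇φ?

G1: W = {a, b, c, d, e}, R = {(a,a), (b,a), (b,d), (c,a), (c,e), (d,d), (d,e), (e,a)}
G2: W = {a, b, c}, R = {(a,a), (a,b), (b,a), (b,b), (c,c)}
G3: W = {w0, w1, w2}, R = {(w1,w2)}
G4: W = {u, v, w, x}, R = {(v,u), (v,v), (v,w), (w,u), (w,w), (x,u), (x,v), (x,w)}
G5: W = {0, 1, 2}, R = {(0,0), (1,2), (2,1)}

G1, G2, G5

The schema corresponds to seriality: ∀x ∃y Rxy.
G1: condition met.
G2: condition met.
G3: fails — world w0 has no successor.
G4: fails — world u has no successor.
G5: condition met.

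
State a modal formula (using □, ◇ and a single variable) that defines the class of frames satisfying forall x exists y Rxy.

The condition is seriality. The D schema □s → ◇s defines it.
Suppose □s→◇s is valid. At any x set V(s)=W. Then □s at x, so ◇s at x, so x has a successor.

□s → ◇s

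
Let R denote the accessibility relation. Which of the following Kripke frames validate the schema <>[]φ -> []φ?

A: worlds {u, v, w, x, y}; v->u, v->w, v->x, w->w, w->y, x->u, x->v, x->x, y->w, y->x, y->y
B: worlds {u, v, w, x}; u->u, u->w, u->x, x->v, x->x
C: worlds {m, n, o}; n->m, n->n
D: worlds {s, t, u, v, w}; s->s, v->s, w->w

D

The schema corresponds to the Euclidean property: forall x forall y forall z (Rxy & Rxz -> Ryz).
A: fails — Rvw and Rvu but not Rwu.
B: fails — Ruw and Ruw but not Rww.
C: fails — Rnm and Rnn but not Rmn.
D: condition met.
Valid on: D.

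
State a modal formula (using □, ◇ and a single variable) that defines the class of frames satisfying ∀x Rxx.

□q → q

A defining formula is □q → q (the T axiom).
Suppose □q→q is valid. At any x set V(q)={w : Rxw}. Then □q holds at x, so q holds at x, i.e. Rxx.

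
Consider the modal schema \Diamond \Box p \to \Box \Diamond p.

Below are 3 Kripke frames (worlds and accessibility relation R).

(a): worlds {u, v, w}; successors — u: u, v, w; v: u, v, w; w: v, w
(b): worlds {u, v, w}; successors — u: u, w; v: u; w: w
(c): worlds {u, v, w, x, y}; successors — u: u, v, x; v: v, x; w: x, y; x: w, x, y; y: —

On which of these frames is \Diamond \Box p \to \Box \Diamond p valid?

(a), (b)

The schema corresponds to convergence: \forall x \forall y \forall z (Rxy \wedge Rxz \to \exists w (Ryw \wedge Rzw)).
(a): holds.
(b): holds.
(c): fails — Rwx and Rwy but x and y have no common successor.
Valid on: (a), (b).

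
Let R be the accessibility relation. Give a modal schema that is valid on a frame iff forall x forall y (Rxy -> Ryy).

□(□q → q)

The condition is shift-reflexivity. The T□ schema □(□q → q) defines it.
Suppose □(□q→q) is valid. Take Rxy and set V(q)={w : Ryw}. Then at y, □q holds; since □(□q→q) at x, □q→q at y, so q at y, i.e. Ryy.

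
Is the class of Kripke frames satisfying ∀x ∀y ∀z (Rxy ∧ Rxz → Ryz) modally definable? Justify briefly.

This is a Sahlqvist condition; the 5 axiom ◇p → □◇p defines it.
Suppose ◇p→□◇p is valid. Take Rxy, Rxz and set V(p)={y}. Then ◇p at x, so □◇p at x, so ◇p at z, so some w with Rzw has p; w=y, i.e. Rzy. By symmetry of the argument, Ryz.

Yes, by ◇p → □◇p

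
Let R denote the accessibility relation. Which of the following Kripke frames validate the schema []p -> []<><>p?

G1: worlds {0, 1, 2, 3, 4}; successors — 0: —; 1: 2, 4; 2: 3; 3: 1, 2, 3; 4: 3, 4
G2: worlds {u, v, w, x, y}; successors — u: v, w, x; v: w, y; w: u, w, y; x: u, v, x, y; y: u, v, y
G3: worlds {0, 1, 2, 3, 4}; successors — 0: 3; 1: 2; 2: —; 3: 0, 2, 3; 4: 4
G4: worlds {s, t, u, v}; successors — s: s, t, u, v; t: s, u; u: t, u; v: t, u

G1, G2, G4

This is the axiom for a generalized confluence (Geach) condition; its first-order frame correspondent is forall x forall z (xRz -> exists w (xRw & z R^2 w)).
G1: condition met.
G2: condition met.
G3: fails — 1R2 but no w with 1Rw and 2R²w.
G4: condition met.
Valid on: G1, G2, G4.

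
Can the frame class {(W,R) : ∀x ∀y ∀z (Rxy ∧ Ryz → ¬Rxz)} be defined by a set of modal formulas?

Not modally definable

Any modally definable frame class is closed under surjective bounded morphisms.
The 3-cycle (worlds a,b,c with a→b→c→a) is intransitive. Mapping every world to a single reflexive point • is a surjective bounded morphism; the reflexive point is not intransitive (R••∧R•• but R••).
So no modal formula (or set of formulas) defines exactly the intransitive frames.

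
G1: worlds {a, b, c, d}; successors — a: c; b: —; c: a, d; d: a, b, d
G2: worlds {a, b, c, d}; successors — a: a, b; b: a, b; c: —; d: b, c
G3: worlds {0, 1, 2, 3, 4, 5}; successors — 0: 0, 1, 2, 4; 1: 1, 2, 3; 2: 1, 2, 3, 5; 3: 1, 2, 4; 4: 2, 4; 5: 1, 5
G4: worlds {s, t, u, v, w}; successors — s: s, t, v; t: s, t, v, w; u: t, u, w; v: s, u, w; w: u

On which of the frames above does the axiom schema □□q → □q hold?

G3, G4

The schema corresponds to density: ∀x ∀y (Rxy → ∃z (Rxz ∧ Rzy)).
G1: fails — Rac but no z with Raz and Rzc.
G2: fails — Rdc but no z with Rdz and Rzc.
G3: satisfies the condition.
G4: satisfies the condition.
Valid on: G3, G4.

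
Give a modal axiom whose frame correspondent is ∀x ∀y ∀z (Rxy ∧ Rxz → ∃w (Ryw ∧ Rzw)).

A defining formula is ◇□q → □◇q (the .2 axiom).
Suppose ◇□q→□◇q is valid. Take Rxy, Rxz and set V(q)={w : Ryw}. Then □q at y so ◇□q at x, so □◇q at x, so ◇q at z, giving w with Rzw and Ryw.

◇□q → □◇q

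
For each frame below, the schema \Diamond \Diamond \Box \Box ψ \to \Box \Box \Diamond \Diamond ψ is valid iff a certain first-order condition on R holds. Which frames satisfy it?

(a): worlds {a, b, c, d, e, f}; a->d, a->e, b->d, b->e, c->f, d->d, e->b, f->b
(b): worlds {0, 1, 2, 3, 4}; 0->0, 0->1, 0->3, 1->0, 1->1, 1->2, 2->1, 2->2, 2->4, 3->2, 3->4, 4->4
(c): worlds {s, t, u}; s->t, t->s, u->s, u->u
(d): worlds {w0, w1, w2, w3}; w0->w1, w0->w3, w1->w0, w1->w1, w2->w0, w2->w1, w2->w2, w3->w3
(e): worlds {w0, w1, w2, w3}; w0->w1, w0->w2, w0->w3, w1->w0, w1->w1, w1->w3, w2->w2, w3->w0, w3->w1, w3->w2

(a), (b), (d), (e)

Frame correspondent (Sahlqvist): \forall x \forall y \forall z ((x R^2 y \wedge x R^2 z) \to \exists w (y R^2 w \wedge z R^2 w)) — i.e. a generalized confluence (Geach) condition.
(a): condition met.
(b): condition met.
(c): fails — uR²s, uR²t but no w with sR²w and tR²w.
(d): condition met.
(e): condition met.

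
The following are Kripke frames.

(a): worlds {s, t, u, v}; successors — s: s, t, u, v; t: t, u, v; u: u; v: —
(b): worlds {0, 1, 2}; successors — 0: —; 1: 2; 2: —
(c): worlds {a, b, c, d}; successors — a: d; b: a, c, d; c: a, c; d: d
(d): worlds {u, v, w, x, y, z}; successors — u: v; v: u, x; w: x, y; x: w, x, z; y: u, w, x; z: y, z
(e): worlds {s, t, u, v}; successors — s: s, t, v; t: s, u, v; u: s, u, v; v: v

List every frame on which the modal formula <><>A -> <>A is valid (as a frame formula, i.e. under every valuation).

The schema corresponds to transitivity: forall x forall y forall z (Rxy & Ryz -> Rxz).
(a): condition met.
(b): condition met.
(c): fails — Rca and Rad but not Rcd.
(d): fails — Ruv and Rvu but not Ruu.
(e): fails — Rus and Rst but not Rut.
Valid on: (a), (b).

(a), (b)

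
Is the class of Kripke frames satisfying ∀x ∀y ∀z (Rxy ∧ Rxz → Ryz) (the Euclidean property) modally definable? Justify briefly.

Yes — defined by ◇p → □◇p

This is a Sahlqvist condition; the 5 axiom ◇p → □◇p defines it.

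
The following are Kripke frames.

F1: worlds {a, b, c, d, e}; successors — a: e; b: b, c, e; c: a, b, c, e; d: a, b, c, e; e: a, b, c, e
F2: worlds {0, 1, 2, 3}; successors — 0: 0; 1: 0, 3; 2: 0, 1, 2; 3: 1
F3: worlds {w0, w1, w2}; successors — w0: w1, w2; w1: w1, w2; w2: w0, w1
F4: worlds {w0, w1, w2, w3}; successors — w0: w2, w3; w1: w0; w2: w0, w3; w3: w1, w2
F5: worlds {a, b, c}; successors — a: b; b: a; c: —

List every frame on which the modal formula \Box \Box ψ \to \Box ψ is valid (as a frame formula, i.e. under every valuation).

F1

Frame correspondent (Sahlqvist): \forall x \forall y (Rxy \to \exists z (Rxz \wedge Rzy)) — i.e. density.
F1: condition met.
F2: fails — R31 but no z with R3z and Rz1.
F3: fails — Rw2w0 but no z with Rw2z and Rzw0.
F4: fails — Rw1w0 but no z with Rw1z and Rzw0.
F5: fails — Rab but no z with Raz and Rzb.
Valid on: F1.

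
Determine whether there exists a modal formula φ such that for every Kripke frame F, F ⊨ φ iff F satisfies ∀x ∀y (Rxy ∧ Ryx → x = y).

Modal frame validity is preserved under surjective bounded morphisms.
The 8-cycle (worlds 0,1,2,3,4,5,6,7 with 0→1→2→3→4→5→6→7→0) is antisymmetric. Sending even-indexed worlds to a and odd-indexed worlds to b is a surjective bounded morphism onto the two-world frame with a↔b, which is not antisymmetric.
So the class is not modally definable.

Not definable by any modal formula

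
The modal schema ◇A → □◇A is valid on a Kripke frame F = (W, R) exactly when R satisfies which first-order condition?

Suppose ◇A→□◇A is valid. Take Rxy, Rxz and set V(A)={y}. Then ◇A at x, so □◇A at x, so ◇A at z, so some w with Rzw has A; w=y, i.e. Rzy. By symmetry of the argument, Ryz.
Conversely, on a frame with the Euclidean property the schema holds at every world under every valuation.
So the correspondent is the Euclidean property.

the Euclidean property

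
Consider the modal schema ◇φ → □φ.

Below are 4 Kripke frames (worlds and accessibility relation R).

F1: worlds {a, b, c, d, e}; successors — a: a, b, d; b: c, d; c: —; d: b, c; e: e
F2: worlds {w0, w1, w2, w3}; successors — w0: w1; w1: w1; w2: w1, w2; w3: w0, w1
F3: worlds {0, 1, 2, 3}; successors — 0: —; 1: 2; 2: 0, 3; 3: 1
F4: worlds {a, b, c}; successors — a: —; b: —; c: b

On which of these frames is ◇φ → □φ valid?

This is the axiom for partial functionality; its first-order frame correspondent is ∀x ∀y ∀z (Rxy ∧ Rxz → y = z).
F1: fails — a sees both a and b.
F2: fails — w2 sees both w1 and w2.
F3: fails — 2 sees both 0 and 3.
F4: condition met.

F4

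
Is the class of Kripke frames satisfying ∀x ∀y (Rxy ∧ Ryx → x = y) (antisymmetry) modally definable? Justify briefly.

No — not modally definable

If a class were modally definable it would be closed under surjective bounded morphisms (Goldblatt–Thomason).
The 8-cycle (worlds w0,w1,w2,w3,w4,w5,w6,w7 with w0→w1→w2→w3→w4→w5→w6→w7→w0) is antisymmetric. Sending even-indexed worlds to s and odd-indexed worlds to t is a surjective bounded morphism onto the two-world frame with s↔t, which is not antisymmetric.
Hence antisymmetry is not modally definable.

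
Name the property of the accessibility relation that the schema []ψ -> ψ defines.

reflexivity: forall x Rxx

Suppose □ψ→ψ is valid. At any x set V(ψ)={w : Rxw}. Then □ψ holds at x, so ψ holds at x, i.e. Rxx.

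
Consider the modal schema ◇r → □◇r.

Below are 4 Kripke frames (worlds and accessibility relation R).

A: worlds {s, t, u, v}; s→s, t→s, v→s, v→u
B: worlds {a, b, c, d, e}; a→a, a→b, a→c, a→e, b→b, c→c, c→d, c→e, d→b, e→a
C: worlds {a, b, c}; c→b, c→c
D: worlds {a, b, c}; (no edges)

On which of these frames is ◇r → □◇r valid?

D

The schema corresponds to the Euclidean property: ∀x ∀y ∀z (Rxy ∧ Rxz → Ryz).
A: fails — Rvs and Rvu but not Rsu.
B: fails — Rab and Rae but not Rbe.
C: fails — Rcb and Rcc but not Rbc.
D: condition met.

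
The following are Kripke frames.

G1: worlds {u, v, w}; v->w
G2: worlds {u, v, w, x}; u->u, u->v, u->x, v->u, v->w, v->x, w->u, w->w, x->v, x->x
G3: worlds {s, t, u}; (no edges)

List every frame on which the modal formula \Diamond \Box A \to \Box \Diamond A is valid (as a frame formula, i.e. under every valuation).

G3

The schema corresponds to convergence: \forall x \forall y \forall z (Rxy \wedge Rxz \to \exists w (Ryw \wedge Rzw)).
G1: fails — Rvw and Rvw but w and w have no common successor.
G2: fails — Rvw and Rvx but w and x have no common successor.
G3: ✓.
Valid on: G3.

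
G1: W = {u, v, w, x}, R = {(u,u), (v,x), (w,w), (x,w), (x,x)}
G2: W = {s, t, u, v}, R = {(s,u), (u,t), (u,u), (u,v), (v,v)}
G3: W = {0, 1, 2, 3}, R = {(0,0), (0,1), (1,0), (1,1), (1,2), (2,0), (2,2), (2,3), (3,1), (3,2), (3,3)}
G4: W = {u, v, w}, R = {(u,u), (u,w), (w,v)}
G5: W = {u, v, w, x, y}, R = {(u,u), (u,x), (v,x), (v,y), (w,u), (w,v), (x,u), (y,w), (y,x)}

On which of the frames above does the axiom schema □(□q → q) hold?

G1, G3

Frame correspondent (Sahlqvist): ∀x ∀y (Rxy → Ryy) — i.e. shift-reflexivity.
G1: ✓.
G2: fails — Rut but not Rtt.
G3: ✓.
G4: fails — Ruw but not Rww.
G5: fails — Ryx but not Rxx.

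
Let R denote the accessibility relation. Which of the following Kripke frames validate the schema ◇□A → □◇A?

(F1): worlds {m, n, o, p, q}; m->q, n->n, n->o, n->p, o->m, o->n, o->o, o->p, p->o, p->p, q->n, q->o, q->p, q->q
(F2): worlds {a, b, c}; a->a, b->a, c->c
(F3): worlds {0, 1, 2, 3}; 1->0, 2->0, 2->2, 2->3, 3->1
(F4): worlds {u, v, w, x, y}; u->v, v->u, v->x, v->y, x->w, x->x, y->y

(F2)

Frame correspondent (Sahlqvist): ∀x ∀y ∀z (Rxy ∧ Rxz → ∃w (Ryw ∧ Rzw)) — i.e. convergence.
(F1): fails — Rom and Ron but m and n have no common successor.
(F2): condition met.
(F3): fails — R10 and R10 but 0 and 0 have no common successor.
(F4): fails — Rvu and Rvx but u and x have no common successor.
Valid on: (F2).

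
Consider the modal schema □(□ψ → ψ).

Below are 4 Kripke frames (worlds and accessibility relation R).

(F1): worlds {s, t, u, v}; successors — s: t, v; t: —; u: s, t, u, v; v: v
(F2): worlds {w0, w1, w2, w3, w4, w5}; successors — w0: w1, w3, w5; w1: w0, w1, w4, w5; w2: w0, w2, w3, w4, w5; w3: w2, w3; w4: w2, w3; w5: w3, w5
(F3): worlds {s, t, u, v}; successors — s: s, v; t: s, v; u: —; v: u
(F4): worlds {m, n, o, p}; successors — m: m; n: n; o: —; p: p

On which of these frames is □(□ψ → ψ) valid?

(F4)

Frame correspondent (Sahlqvist): ∀x ∀y (Rxy → Ryy) — i.e. shift-reflexivity.
(F1): fails — Rut but not Rtt.
(F2): fails — Rw1w0 but not Rw0w0.
(F3): fails — Rtv but not Rvv.
(F4): ✓.
Valid on: (F4).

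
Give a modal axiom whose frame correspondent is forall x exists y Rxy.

□p → ◇p

This is seriality; the standard corresponding axiom is D: □p → ◇p.
Suppose □p→◇p is valid. At any x set V(p)=W. Then □p at x, so ◇p at x, so x has a successor.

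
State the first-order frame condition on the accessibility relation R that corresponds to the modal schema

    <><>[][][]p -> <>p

This is a Sahlqvist (Geach-type) schema ◇^2□^3p → □^0◇^1p.
Minimal-valuation argument: fix x; take any y with xR^2y and any z with xR^0z. Set V(p) to the set of worlds R-reachable from y in exactly 3 steps. Then □^3p holds at y, so the antecedent holds at x; validity forces ◇^1p at z, giving a w with zR^1w and yR^3w.
First-order correspondent: forall x forall y (x R^2 y -> exists w (y R^3 w & xRw)).

forall x forall y (x R^2 y -> exists w (y R^3 w & xRw))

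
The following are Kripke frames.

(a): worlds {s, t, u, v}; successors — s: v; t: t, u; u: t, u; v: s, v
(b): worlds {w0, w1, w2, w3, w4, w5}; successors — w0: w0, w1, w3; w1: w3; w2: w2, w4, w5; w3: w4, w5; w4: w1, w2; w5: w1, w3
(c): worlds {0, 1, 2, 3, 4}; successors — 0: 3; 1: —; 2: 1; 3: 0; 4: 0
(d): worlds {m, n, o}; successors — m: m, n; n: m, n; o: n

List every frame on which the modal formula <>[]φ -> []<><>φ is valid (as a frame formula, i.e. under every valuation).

This is the axiom for a generalized confluence (Geach) condition; its first-order frame correspondent is forall x forall y forall z ((xRy & xRz) -> exists w (yRw & z R^2 w)).
(a): condition met.
(b): fails — w0Rw0, w0Rw1 but no w with w0Rw and w1R²w.
(c): fails — 0R3, 0R3 but no w with 3Rw and 3R²w.
(d): condition met.
Valid on: (a), (d).

(a), (d)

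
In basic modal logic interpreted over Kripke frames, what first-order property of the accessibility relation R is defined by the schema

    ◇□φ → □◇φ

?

convergence: ∀x ∀y ∀z (Rxy ∧ Rxz → ∃w (Ryw ∧ Rzw))

Suppose ◇□φ→□◇φ is valid. Take Rxy, Rxz and set V(φ)={w : Ryw}. Then □φ at y so ◇□φ at x, so □◇φ at x, so ◇φ at z, giving w with Rzw and Ryw.
Conversely, any frame satisfying ∀x ∀y ∀z (Rxy ∧ Rxz → ∃w (Ryw ∧ Rzw)) validates the schema.
So the correspondent is convergence.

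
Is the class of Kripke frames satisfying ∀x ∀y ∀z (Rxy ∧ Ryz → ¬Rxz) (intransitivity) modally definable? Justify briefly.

No — not modally definable

Modal frame validity is preserved under surjective bounded morphisms.
The 3-cycle (worlds w0,w1,w2 with w0→w1→w2→w0) is intransitive. Mapping every world to a single reflexive point • is a surjective bounded morphism; the reflexive point is not intransitive (R••∧R•• but R••).
So the class is not modally definable.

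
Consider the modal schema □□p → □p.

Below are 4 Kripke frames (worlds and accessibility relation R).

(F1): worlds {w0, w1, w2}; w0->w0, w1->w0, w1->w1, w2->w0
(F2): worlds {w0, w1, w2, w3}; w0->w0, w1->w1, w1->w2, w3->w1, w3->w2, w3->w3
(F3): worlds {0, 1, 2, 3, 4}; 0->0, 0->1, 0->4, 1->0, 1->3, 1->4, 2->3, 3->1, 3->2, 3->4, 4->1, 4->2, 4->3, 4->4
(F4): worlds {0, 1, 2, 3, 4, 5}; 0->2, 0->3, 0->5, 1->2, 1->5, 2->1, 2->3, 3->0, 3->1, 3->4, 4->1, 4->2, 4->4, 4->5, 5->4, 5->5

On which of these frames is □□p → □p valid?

Frame correspondent (Sahlqvist): ∀x ∀y (Rxy → ∃z (Rxz ∧ Rzy)) — i.e. density.
(F1): holds.
(F2): holds.
(F3): fails — R23 but no z with R2z and Rz3.
(F4): fails — R02 but no z with R0z and Rz2.

(F1), (F2)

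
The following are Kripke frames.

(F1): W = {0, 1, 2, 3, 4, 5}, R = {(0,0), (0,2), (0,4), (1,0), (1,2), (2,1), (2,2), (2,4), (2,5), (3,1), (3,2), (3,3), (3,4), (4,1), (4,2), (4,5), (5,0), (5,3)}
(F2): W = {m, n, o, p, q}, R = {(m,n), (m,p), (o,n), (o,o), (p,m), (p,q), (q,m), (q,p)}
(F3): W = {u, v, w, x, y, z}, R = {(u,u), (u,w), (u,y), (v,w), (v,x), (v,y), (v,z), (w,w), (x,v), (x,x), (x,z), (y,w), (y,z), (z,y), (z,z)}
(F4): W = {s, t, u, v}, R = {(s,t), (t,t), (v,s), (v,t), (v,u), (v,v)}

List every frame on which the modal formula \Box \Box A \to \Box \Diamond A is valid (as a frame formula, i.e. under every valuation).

This is the axiom for a generalized confluence (Geach) condition; its first-order frame correspondent is \forall x \forall z (xRz \to \exists w (x R^2 w \wedge zRw)).
(F1): satisfies the condition.
(F2): fails — mRn but no w with mR²w and nRw.
(F3): satisfies the condition.
(F4): fails — vRu but no w with vR²w and uRw.

(F1), (F3)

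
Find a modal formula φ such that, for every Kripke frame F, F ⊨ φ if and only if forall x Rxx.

□r → r

The condition is reflexivity. The T schema □r → r defines it.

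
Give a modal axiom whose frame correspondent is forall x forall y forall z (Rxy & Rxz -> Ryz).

The condition is the Euclidean property. The 5 schema ◇q → □◇q defines it.
Suppose ◇q→□◇q is valid. Take Rxy, Rxz and set V(q)={y}. Then ◇q at x, so □◇q at x, so ◇q at z, so some w with Rzw has q; w=y, i.e. Rzy. By symmetry of the argument, Ryz.

◇q → □◇q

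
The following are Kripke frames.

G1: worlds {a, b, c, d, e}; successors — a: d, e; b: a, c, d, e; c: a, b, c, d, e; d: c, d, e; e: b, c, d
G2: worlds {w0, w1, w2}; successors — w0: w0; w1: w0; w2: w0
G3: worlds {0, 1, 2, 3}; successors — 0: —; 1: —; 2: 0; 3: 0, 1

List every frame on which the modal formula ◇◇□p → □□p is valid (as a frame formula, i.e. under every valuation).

Frame correspondent (Sahlqvist): ∀x ∀y ∀z ((xR²y ∧ xR²z) → ∃w (yRw ∧ z = w)) — i.e. a generalized confluence (Geach) condition.
G1: fails — aR²b, aR²b but no w with bRw and b=w.
G2: holds.
G3: holds.
Valid on: G2, G3.

G2, G3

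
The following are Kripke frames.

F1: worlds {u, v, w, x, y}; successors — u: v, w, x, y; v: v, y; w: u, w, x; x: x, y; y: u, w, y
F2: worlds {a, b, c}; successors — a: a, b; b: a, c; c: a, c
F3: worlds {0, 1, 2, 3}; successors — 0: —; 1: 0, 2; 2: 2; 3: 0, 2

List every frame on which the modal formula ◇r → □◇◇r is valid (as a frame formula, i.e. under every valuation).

This is the axiom for a generalized confluence (Geach) condition; its first-order frame correspondent is ∀x ∀y ∀z ((xRy ∧ xRz) → ∃w (y = w ∧ zR²w)).
F1: fails — uRv, uRx but no t with v=t and xR²t.
F2: ✓.
F3: fails — 1R0, 1R0 but no w with 0=w and 0R²w.

F2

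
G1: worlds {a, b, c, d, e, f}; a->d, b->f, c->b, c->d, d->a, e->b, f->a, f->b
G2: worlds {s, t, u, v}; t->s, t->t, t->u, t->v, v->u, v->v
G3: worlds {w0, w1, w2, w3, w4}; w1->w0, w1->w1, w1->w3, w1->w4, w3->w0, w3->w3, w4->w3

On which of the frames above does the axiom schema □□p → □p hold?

G2, G3

This is the axiom for density; its first-order frame correspondent is ∀x ∀y (Rxy → ∃z (Rxz ∧ Rzy)).
G1: fails — Reb but no z with Rez and Rzb.
G2: satisfies the condition.
G3: satisfies the condition.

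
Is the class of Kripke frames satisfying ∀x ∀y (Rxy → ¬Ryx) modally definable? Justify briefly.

Modal frame validity is preserved under surjective bounded morphisms.
The 5-cycle (worlds a,b,c,d,e with a→b→c→d→e→a) is asymmetric. Mapping every world to a single reflexive point • is a surjective bounded morphism, and the reflexive point is not asymmetric (R•• but asymmetry requires ¬R••).
So the class is not modally definable.

No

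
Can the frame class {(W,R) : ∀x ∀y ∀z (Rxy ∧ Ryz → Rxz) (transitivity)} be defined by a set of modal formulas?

The condition is transitivity. A defining modal formula is □q → □□q.
Suppose □q→□□q is valid. Take Rxy, Ryz and set V(q)={w : Rxw}. Then □q at x, so □□q at x, so □q at y, so q at z, i.e. Rxz.

Yes — defined by □q → □□q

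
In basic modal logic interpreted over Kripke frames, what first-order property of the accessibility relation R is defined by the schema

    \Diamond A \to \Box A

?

Suppose ◇A→□A is valid. Take Rxy, Rxz and set V(A)={y}. Then ◇A at x, so □A at x, so A at z, i.e. z=y.

partial functionality: \forall x \forall y \forall z (Rxy \wedge Rxz \to y = z)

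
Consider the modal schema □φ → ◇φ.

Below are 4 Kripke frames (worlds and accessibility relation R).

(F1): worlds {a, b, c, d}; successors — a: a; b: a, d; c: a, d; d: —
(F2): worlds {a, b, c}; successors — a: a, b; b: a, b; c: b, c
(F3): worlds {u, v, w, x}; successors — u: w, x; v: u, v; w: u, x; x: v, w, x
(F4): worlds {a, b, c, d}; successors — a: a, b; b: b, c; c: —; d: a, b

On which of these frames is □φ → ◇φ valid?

(F2), (F3)

Frame correspondent (Sahlqvist): ∀x ∃y Rxy — i.e. seriality.
(F1): fails — world d has no successor.
(F2): satisfies the condition.
(F3): satisfies the condition.
(F4): fails — world c has no successor.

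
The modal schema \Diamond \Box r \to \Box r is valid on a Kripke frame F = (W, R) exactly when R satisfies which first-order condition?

Equivalently (dual form): ◇r → □◇r.
Suppose ◇r→□◇r is valid. Take Rxy, Rxz and set V(r)={y}. Then ◇r at x, so □◇r at x, so ◇r at z, so some w with Rzw has r; w=y, i.e. Rzy. By symmetry of the argument, Ryz.

The Euclidean property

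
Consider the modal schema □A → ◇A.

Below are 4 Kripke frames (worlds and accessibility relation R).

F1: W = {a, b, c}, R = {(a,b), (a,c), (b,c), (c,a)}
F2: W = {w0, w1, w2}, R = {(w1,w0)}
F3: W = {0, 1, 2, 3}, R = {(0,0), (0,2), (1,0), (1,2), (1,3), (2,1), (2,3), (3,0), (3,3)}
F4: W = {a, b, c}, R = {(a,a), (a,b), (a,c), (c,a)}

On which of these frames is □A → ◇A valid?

F1, F3

The schema corresponds to seriality: ∀x ∃y Rxy.
F1: satisfies the condition.
F2: fails — world w0 has no successor.
F3: satisfies the condition.
F4: fails — world b has no successor.
Valid on: F1, F3.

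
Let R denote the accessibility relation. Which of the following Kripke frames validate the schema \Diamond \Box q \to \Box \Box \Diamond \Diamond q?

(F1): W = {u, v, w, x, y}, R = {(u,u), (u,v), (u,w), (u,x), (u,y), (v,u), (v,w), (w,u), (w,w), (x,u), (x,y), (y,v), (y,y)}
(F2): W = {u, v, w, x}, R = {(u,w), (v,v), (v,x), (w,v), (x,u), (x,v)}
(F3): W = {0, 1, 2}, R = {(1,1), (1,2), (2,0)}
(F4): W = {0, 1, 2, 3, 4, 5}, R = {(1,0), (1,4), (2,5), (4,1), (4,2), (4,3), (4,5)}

(F1)

Frame correspondent (Sahlqvist): \forall x \forall y \forall z ((xRy \wedge x R^2 z) \to \exists w (yRw \wedge z R^2 w)) — i.e. a generalized confluence (Geach) condition.
(F1): holds.
(F2): fails — xRu, xR²v but no t with uRt and vR²t.
(F3): fails — 1R1, 1R²0 but no w with 1Rw and 0R²w.
(F4): fails — 1R0, 1R²1 but no w with 0Rw and 1R²w.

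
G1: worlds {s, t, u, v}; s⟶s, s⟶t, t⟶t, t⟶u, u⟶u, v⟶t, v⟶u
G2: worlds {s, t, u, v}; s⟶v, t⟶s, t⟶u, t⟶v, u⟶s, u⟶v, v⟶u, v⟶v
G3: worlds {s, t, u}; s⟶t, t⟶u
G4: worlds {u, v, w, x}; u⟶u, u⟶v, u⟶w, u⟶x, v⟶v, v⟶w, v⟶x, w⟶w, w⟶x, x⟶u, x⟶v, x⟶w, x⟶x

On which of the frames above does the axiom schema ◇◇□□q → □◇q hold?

G2, G4

Frame correspondent (Sahlqvist): ∀x ∀y ∀z ((xR²y ∧ xRz) → ∃w (yR²w ∧ zRw)) — i.e. a generalized confluence (Geach) condition.
G1: fails — sR²u, sRs but no w with uR²w and sRw.
G2: satisfies the condition.
G3: fails — sR²u, sRt but no w with uR²w and tRw.
G4: satisfies the condition.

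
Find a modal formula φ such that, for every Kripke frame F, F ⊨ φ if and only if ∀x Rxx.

□q → q

This is reflexivity; the standard corresponding axiom is T: □q → q.
Suppose □q→q is valid. At any x set V(q)={w : Rxw}. Then □q holds at x, so q holds at x, i.e. Rxx.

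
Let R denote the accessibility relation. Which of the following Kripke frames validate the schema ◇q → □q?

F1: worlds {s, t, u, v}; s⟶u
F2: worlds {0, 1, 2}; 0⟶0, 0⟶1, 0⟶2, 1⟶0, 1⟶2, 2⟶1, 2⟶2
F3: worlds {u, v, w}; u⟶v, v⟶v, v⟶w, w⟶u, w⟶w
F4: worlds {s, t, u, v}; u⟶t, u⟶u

F1

Frame correspondent (Sahlqvist): ∀x ∀y ∀z (Rxy ∧ Rxz → y = z) — i.e. partial functionality.
F1: satisfies the condition.
F2: fails — 0 sees both 0 and 1.
F3: fails — v sees both v and w.
F4: fails — u sees both t and u.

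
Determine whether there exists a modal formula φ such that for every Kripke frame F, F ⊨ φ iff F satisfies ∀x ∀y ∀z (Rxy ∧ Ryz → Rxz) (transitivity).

Definable; □r → □□r defines it

The condition is transitivity. A defining modal formula is □r → □□r.
Suppose □r→□□r is valid. Take Rxy, Ryz and set V(r)={w : Rxw}. Then □r at x, so □□r at x, so □r at y, so r at z, i.e. Rxz.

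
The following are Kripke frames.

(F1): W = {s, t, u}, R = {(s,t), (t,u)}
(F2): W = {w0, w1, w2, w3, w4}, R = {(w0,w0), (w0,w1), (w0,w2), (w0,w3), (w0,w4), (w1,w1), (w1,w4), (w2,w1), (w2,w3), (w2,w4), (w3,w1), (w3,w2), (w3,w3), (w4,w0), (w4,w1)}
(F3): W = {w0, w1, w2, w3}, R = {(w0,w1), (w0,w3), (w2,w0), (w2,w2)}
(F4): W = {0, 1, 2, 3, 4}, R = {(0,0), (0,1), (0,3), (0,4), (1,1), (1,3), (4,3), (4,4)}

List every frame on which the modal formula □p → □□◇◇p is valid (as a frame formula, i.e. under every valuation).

This is the axiom for a generalized confluence (Geach) condition; its first-order frame correspondent is ∀x ∀z (xR²z → ∃w (xRw ∧ zR²w)).
(F1): fails — sR²u but no w with sRw and uR²w.
(F2): satisfies the condition.
(F3): fails — w2R²w0 but no w with w2Rw and w0R²w.
(F4): fails — 0R²3 but no w with 0Rw and 3R²w.

(F2)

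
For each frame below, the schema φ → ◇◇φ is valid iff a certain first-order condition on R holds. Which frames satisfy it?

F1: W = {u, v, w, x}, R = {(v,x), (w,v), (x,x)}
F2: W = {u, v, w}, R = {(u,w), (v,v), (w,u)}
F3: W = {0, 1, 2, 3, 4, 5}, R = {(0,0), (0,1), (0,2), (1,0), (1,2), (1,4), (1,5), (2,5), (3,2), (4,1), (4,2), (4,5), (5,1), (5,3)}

Frame correspondent (Sahlqvist): ∀x ∃w (x = w ∧ xR²w) — i.e. a generalized confluence (Geach) condition.
F1: fails — at u but no t with u=t and uR²t.
F2: ✓.
F3: fails — at 2 but no w with 2=w and 2R²w.
Valid on: F2.

F2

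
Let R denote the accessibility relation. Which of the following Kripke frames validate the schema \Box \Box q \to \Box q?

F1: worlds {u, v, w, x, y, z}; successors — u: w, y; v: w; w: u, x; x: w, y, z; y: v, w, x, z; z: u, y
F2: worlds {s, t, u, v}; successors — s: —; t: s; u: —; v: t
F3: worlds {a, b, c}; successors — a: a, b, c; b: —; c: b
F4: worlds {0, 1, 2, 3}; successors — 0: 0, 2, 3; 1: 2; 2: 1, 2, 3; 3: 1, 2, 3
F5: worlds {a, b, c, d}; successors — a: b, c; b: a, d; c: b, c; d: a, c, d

F4, F5

Frame correspondent (Sahlqvist): \forall x \forall y (Rxy \to \exists z (Rxz \wedge Rzy)) — i.e. density.
F1: fails — Rwu but no t with Rwt and Rtu.
F2: fails — Rvt but no z with Rvz and Rzt.
F3: fails — Rcb but no z with Rcz and Rzb.
F4: ✓.
F5: ✓.
Valid on: F4, F5.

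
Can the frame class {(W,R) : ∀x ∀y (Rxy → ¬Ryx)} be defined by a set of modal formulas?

Any modally definable frame class is closed under surjective bounded morphisms.
The 4-cycle (worlds 0,1,2,3 with 0→1→2→3→0) is asymmetric. Mapping every world to a single reflexive point • is a surjective bounded morphism, and the reflexive point is not asymmetric (R•• but asymmetry requires ¬R••).
So no modal formula (or set of formulas) defines exactly the asymmetric frames.

Not definable by any modal formula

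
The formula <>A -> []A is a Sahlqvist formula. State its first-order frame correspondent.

Suppose ◇A→□A is valid. Take Rxy, Rxz and set V(A)={y}. Then ◇A at x, so □A at x, so A at z, i.e. z=y.

partial functionality: forall x forall y forall z (Rxy & Rxz -> y = z)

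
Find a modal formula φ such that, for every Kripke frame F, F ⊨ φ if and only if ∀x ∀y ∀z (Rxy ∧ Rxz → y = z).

The condition is partial functionality. The CD schema ◇s → □s defines it.

◇s → □s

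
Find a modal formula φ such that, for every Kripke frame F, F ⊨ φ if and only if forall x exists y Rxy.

□p → ◇p

This is seriality; the standard corresponding axiom is D: □p → ◇p.
Suppose □p→◇p is valid. At any x set V(p)=W. Then □p at x, so ◇p at x, so x has a successor.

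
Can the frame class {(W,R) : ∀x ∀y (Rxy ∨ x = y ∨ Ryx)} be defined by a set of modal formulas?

Modal frame validity is preserved under disjoint unions.
Take 2 disjoint single-world reflexive frames: each is trivially connected, but their disjoint union has 2 worlds with no edge between distinct components, so it is not connected.
So no modal formula (or set of formulas) defines exactly the connected frames.

No — not modally definable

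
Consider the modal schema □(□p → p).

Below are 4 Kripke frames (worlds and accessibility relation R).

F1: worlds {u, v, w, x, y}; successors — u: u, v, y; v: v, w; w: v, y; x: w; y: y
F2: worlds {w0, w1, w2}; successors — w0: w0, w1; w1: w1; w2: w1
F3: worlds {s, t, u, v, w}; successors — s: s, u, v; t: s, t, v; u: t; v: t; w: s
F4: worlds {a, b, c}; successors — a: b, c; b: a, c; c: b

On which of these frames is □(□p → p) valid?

Frame correspondent (Sahlqvist): ∀x ∀y (Rxy → Ryy) — i.e. shift-reflexivity.
F1: fails — Rxw but not Rww.
F2: holds.
F3: fails — Rtv but not Rvv.
F4: fails — Rbc but not Rcc.

F2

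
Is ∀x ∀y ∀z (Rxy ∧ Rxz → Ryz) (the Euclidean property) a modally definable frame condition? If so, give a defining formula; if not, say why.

Definable; ◇q → □◇q defines it

This is a Sahlqvist condition; the 5 axiom ◇q → □◇q defines it.
Suppose ◇q→□◇q is valid. Take Rxy, Rxz and set V(q)={y}. Then ◇q at x, so □◇q at x, so ◇q at z, so some w with Rzw has q; w=y, i.e. Rzy. By symmetry of the argument, Ryz.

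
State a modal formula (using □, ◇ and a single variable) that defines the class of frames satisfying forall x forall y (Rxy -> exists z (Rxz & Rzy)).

□□p → □p

The condition is density. The C4 schema □□p → □p defines it.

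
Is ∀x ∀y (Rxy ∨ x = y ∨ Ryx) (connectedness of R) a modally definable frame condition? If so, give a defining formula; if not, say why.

If a class were modally definable it would be closed under disjoint unions (Goldblatt–Thomason).
Take 2 disjoint single-world reflexive frames: each is trivially connected, but their disjoint union has 2 worlds with no edge between distinct components, so it is not connected.
So the class is not modally definable.

Not modally definable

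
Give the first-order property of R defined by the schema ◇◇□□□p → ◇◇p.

∀x ∀y (xR²y → ∃w (yR³w ∧ xR²w))

This is a Sahlqvist (Geach-type) schema ◇^2□^3p → □^0◇^2p.
First-order correspondent: ∀x ∀y (xR²y → ∃w (yR³w ∧ xR²w)).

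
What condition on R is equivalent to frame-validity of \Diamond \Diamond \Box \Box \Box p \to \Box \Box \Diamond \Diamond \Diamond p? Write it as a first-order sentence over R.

This is a Sahlqvist (Geach-type) schema ◇^2□^3p → □^2◇^3p.
Minimal-valuation argument: fix x; take any y with xR^2y and any z with xR^2z. Set V(p) to the set of worlds R-reachable from y in exactly 3 steps. Then □^3p holds at y, so the antecedent holds at x; validity forces ◇^3p at z, giving a w with zR^3w and yR^3w.
First-order correspondent: \forall x \forall y \forall z ((x R^2 y \wedge x R^2 z) \to \exists w (y R^3 w \wedge z R^3 w)).

\forall x \forall y \forall z ((x R^2 y \wedge x R^2 z) \to \exists w (y R^3 w \wedge z R^3 w))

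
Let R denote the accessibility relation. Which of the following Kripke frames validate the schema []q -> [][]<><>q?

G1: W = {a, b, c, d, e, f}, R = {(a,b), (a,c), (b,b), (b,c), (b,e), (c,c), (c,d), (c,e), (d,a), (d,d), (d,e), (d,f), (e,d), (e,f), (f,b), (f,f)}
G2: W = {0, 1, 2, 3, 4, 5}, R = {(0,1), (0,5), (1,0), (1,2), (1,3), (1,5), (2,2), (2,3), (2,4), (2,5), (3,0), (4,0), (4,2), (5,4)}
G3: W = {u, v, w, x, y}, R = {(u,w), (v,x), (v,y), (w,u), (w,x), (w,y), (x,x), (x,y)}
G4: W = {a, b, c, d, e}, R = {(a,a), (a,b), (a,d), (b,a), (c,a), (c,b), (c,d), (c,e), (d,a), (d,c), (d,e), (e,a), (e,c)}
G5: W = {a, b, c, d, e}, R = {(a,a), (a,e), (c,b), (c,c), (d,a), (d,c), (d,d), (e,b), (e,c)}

Frame correspondent (Sahlqvist): forall x forall z (x R^2 z -> exists w (xRw & z R^2 w)) — i.e. a generalized confluence (Geach) condition.
G1: condition met.
G2: fails — 0R²5 but no w with 0Rw and 5R²w.
G3: fails — uR²u but no t with uRt and uR²t.
G4: condition met.
G5: fails — aR²b but no w with aRw and bR²w.

G1, G4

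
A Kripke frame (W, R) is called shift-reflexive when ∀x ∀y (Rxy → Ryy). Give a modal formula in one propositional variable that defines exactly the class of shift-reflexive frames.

A defining formula is □(□r → r) (the T□ axiom).

□(□r → r)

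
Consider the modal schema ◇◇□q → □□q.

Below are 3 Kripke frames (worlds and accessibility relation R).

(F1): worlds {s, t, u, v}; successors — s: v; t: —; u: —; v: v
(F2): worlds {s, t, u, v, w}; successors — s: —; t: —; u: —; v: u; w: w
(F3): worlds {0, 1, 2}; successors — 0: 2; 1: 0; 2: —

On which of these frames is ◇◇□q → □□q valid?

The schema corresponds to a generalized confluence (Geach) condition: ∀x ∀y ∀z ((xR²y ∧ xR²z) → ∃w (yRw ∧ z = w)).
(F1): holds.
(F2): holds.
(F3): fails — 1R²2, 1R²2 but no w with 2Rw and 2=w.
Valid on: (F1), (F2).

(F1), (F2)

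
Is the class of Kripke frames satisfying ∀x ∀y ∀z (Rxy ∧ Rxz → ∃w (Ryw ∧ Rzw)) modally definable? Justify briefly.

The condition is convergence. A defining modal formula is ◇□q → □◇q.

Yes — defined by ◇□q → □◇q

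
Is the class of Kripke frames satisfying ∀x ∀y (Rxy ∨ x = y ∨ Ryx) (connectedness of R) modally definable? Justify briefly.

No — not modally definable

Any modally definable frame class is closed under disjoint unions.
Take 3 disjoint single-world reflexive frames: each is trivially connected, but their disjoint union has 3 worlds with no edge between distinct components, so it is not connected.
So the class is not modally definable.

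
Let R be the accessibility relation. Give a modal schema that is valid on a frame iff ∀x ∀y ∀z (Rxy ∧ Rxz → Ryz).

The condition is the Euclidean property. The 5 schema ◇s → □◇s defines it.
Suppose ◇s→□◇s is valid. Take Rxy, Rxz and set V(s)={y}. Then ◇s at x, so □◇s at x, so ◇s at z, so some w with Rzw has s; w=y, i.e. Rzy. By symmetry of the argument, Ryz.

◇s → □◇s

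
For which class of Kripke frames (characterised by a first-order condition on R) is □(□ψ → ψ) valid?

Suppose □(□ψ→ψ) is valid. Take Rxy and set V(ψ)={w : Ryw}. Then at y, □ψ holds; since □(□ψ→ψ) at x, □ψ→ψ at y, so ψ at y, i.e. Ryy.

shift-reflexivity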